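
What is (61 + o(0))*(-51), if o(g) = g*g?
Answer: -3111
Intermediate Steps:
o(g) = g²
(61 + o(0))*(-51) = (61 + 0²)*(-51) = (61 + 0)*(-51) = 61*(-51) = -3111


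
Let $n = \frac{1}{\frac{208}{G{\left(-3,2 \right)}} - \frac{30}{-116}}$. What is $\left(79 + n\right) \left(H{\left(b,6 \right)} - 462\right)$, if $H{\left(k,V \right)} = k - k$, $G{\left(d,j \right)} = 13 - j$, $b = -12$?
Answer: $- \frac{63804114}{1747} \approx -36522.0$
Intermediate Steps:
$H{\left(k,V \right)} = 0$
$n = \frac{638}{12229}$ ($n = \frac{1}{\frac{208}{13 - 2} - \frac{30}{-116}} = \frac{1}{\frac{208}{13 - 2} - - \frac{15}{58}} = \frac{1}{\frac{208}{11} + \frac{15}{58}} = \frac{1}{\frac{12229}{638}} = \frac{638}{12229} \approx 0.052171$)
$\left(79 + n\right) \left(H{\left(b,6 \right)} - 462\right) = \left(79 + \frac{638}{12229}\right) \left(0 - 462\right) = \frac{966729}{12229} \left(-462\right) = - \frac{63804114}{1747}$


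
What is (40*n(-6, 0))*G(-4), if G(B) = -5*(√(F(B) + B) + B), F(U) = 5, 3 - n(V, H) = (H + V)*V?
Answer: -19800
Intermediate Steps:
n(V, H) = 3 - V*(H + V) (n(V, H) = 3 - (H + V)*V = 3 - V*(H + V))
G(B) = -5*B - 5*√(5 + B) (G(B) = -5*(√(5 + B) + B) = -5*(B + √(5 + B)) = -5*B - 5*√(5 + B))
(40*n(-6, 0))*G(-4) = (40*(3 - 1*(-6)² - 1*0*(-6)))*(-5*(-4) - 5*√(5 - 4)) = (40*(3 - 1*36 + 0))*(20 - 5*√1) = (40*(3 - 36 + 0))*(20 - 5*1) = (40*(-33))*(20 - 5) = -1320*15 = -19800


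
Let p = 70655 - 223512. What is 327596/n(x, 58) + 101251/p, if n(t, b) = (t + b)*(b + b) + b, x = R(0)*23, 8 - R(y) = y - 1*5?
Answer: 22938231401/3169489895 ≈ 7.2372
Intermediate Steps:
R(y) = 13 - y (R(y) = 8 - (y - 1*5) = 8 - (y - 5) = 8 - (-5 + y) = 8 + (5 - y) = 13 - y)
x = 299 (x = (13 - 1*0)*23 = (13 + 0)*23 = 13*23 = 299)
p = -152857
n(t, b) = b + 2*b*(b + t) (n(t, b) = (b + t)*(2*b) + b = 2*b*(b + t) + b = b + 2*b*(b + t))
327596/n(x, 58) + 101251/p = 327596/((58*(1 + 2*58 + 2*299))) + 101251/(-152857) = 327596/((58*(1 + 116 + 598))) + 101251*(-1/152857) = 327596/((58*715)) - 101251/152857 = 327596/41470 - 101251/152857 = 327596*(1/41470) - 101251/152857 = 163798/20735 - 101251/152857 = 22938231401/3169489895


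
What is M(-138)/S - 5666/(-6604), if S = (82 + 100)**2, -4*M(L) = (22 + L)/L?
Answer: 498071713/580531224 ≈ 0.85796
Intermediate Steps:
M(L) = -(22 + L)/(4*L)
S = 33124 (S = 182**2 = 33124)
M(-138)/S - 5666/(-6604) = ((1/4)*(-22 - 1*(-138))/(-138))/33124 - 5666/(-6604) = ((1/4)*(-1/138)*(-22 + 138))*(1/33124) - 5666*(-1/6604) = ((1/4)*(-1/138)*116)*(1/33124) + 2833/3302 = -29/138*1/33124 + 2833/3302 = -29/4571112 + 2833/3302 = 498071713/580531224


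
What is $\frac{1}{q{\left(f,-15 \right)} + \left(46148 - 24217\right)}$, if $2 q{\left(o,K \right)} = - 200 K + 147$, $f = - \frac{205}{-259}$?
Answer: $\frac{2}{47009} \approx 4.2545 \cdot 10^{-5}$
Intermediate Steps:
$f = \frac{205}{259}$ ($f = \left(-205\right) \left(- \frac{1}{259}\right) = \frac{205}{259} \approx 0.79151$)
$q{\left(o,K \right)} = \frac{147}{2} - 100 K$ ($q{\left(o,K \right)} = \frac{- 200 K + 147}{2} = \frac{147 - 200 K}{2} = \frac{147}{2} - 100 K$)
$\frac{1}{q{\left(f,-15 \right)} + \left(46148 - 24217\right)} = \frac{1}{\left(\frac{147}{2} - -1500\right) + \left(46148 - 24217\right)} = \frac{1}{\left(\frac{147}{2} + 1500\right) + \left(46148 - 24217\right)} = \frac{1}{\frac{3147}{2} + 21931} = \frac{1}{\frac{47009}{2}} = \frac{2}{47009}$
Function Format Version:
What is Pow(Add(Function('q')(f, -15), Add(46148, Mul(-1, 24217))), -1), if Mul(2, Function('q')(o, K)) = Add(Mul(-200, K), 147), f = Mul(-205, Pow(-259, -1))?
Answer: Rational(2, 47009) ≈ 4.2545e-5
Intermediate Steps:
f = Rational(205, 259) (f = Mul(-205, Rational(-1, 259)) = Rational(205, 259) ≈ 0.79151)
Function('q')(o, K) = Add(Rational(147, 2), Mul(-100, K)) (Function('q')(o, K) = Mul(Rational(1, 2), Add(Mul(-200, K), 147)) = Mul(Rational(1, 2), Add(147, Mul(-200, K))) = Add(Rational(147, 2), Mul(-100, K)))
Pow(Add(Function('q')(f, -15), Add(46148, Mul(-1, 24217))), -1) = Pow(Add(Add(Rational(147, 2), Mul(-100, -15)), Add(46148, Mul(-1, 24217))), -1) = Pow(Add(Add(Rational(147, 2), 1500), Add(46148, -24217)), -1) = Pow(Add(Rational(3147, 2), 21931), -1) = Pow(Rational(47009, 2), -1) = Rational(2, 47009)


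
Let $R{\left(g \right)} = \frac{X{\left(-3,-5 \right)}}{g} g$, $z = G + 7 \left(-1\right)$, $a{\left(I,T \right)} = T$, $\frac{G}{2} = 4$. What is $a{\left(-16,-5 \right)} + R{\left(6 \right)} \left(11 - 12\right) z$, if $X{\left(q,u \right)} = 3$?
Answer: $-8$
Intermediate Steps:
$G = 8$ ($G = 2 \cdot 4 = 8$)
$z = 1$ ($z = 8 + 7 \left(-1\right) = 8 - 7 = 1$)
$R{\left(g \right)} = 3$ ($R{\left(g \right)} = \frac{3}{g} g = 3$)
$a{\left(-16,-5 \right)} + R{\left(6 \right)} \left(11 - 12\right) z = -5 + 3 \left(11 - 12\right) 1 = -5 + 3 \left(-1\right) 1 = -5 - 3 = -8$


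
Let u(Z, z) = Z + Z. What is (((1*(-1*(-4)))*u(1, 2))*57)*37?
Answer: 16872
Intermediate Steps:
u(Z, z) = 2*Z
(((1*(-1*(-4)))*u(1, 2))*57)*37 = (((1*(-1*(-4)))*(2*1))*57)*37 = (((1*4)*2)*57)*37 = ((4*2)*57)*37 = (8*57)*37 = 456*37 = 16872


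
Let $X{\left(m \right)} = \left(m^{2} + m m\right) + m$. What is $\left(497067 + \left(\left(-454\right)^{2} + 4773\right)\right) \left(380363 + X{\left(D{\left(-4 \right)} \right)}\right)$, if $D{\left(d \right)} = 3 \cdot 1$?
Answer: $269295135104$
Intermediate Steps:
$D{\left(d \right)} = 3$
$X{\left(m \right)} = m + 2 m^{2}$ ($X{\left(m \right)} = \left(m^{2} + m^{2}\right) + m = 2 m^{2} + m = m + 2 m^{2}$)
$\left(497067 + \left(\left(-454\right)^{2} + 4773\right)\right) \left(380363 + X{\left(D{\left(-4 \right)} \right)}\right) = \left(497067 + \left(\left(-454\right)^{2} + 4773\right)\right) \left(380363 + 3 \left(1 + 2 \cdot 3\right)\right) = \left(497067 + \left(206116 + 4773\right)\right) \left(380363 + 3 \left(1 + 6\right)\right) = \left(497067 + 210889\right) \left(380363 + 3 \cdot 7\right) = 707956 \left(380363 + 21\right) = 707956 \cdot 380384 = 269295135104$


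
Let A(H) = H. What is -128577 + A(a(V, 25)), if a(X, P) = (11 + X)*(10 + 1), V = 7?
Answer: -128379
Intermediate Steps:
a(X, P) = 121 + 11*X (a(X, P) = (11 + X)*11 = 121 + 11*X)
-128577 + A(a(V, 25)) = -128577 + (121 + 11*7) = -128577 + (121 + 77) = -128577 + 198 = -128379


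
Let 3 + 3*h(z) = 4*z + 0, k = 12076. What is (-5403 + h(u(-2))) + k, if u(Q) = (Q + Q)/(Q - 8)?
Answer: 100088/15 ≈ 6672.5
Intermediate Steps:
u(Q) = 2*Q/(-8 + Q) (u(Q) = (2*Q)/(-8 + Q) = 2*Q/(-8 + Q))
h(z) = -1 + 4*z/3 (h(z) = -1 + (4*z + 0)/3 = -1 + (4*z)/3 = -1 + 4*z/3)
(-5403 + h(u(-2))) + k = (-5403 + (-1 + 4*(2*(-2)/(-8 - 2))/3)) + 12076 = (-5403 + (-1 + 4*(2*(-2)/(-10))/3)) + 12076 = (-5403 + (-1 + 4*(2*(-2)*(-⅒))/3)) + 12076 = (-5403 + (-1 + (4/3)*(⅖))) + 12076 = (-5403 + (-1 + 8/15)) + 12076 = (-5403 - 7/15) + 12076 = -81052/15 + 12076 = 100088/15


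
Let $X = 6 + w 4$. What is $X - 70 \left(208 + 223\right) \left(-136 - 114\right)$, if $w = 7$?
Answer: $7542534$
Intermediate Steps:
$X = 34$ ($X = 6 + 7 \cdot 4 = 6 + 28 = 34$)
$X - 70 \left(208 + 223\right) \left(-136 - 114\right) = 34 - 70 \left(208 + 223\right) \left(-136 - 114\right) = 34 - 70 \cdot 431 \left(-250\right) = 34 - -7542500 = 34 + 7542500 = 7542534$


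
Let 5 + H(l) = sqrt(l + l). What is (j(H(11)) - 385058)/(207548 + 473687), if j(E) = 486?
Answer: -384572/681235 ≈ -0.56452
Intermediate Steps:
H(l) = -5 + sqrt(2)*sqrt(l) (H(l) = -5 + sqrt(l + l) = -5 + sqrt(2*l) = -5 + sqrt(2)*sqrt(l))
(j(H(11)) - 385058)/(207548 + 473687) = (486 - 385058)/(207548 + 473687) = -384572/681235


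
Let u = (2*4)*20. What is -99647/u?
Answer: -99647/160 ≈ -622.79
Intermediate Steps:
u = 160 (u = 8*20 = 160)
-99647/u = -99647/160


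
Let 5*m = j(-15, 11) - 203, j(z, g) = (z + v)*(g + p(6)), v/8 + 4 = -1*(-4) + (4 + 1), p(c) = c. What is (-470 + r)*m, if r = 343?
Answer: -28194/5 ≈ -5638.8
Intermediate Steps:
v = 40 (v = -32 + 8*(-1*(-4) + (4 + 1)) = -32 + 8*(4 + 5) = -32 + 8*9 = -32 + 72 = 40)
j(z, g) = (6 + g)*(40 + z) (j(z, g) = (z + 40)*(g + 6) = (40 + z)*(6 + g) = (6 + g)*(40 + z))
m = 222/5 (m = ((240 + 6*(-15) + 40*11 + 11*(-15)) - 203)/5 = ((240 - 90 + 440 - 165) - 203)/5 = (425 - 203)/5 = (⅕)*222 = 222/5 ≈ 44.400)
(-470 + r)*m = (-470 + 343)*(222/5) = -127*222/5 = -28194/5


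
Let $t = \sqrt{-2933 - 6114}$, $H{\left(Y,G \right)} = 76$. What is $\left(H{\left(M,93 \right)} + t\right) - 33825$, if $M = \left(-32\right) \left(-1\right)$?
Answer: $-33749 + i \sqrt{9047} \approx -33749.0 + 95.116 i$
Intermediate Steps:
$M = 32$
$t = i \sqrt{9047}$ ($t = \sqrt{-9047} = i \sqrt{9047} \approx 95.116 i$)
$\left(H{\left(M,93 \right)} + t\right) - 33825 = \left(76 + i \sqrt{9047}\right) - 33825 = -33749 + i \sqrt{9047}$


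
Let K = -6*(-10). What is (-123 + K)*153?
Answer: -9639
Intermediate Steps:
K = 60
(-123 + K)*153 = (-123 + 60)*153 = -63*153 = -9639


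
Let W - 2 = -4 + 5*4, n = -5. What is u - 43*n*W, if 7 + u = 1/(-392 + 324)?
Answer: 262683/68 ≈ 3863.0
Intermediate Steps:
W = 18 (W = 2 + (-4 + 5*4) = 2 + (-4 + 20) = 2 + 16 = 18)
u = -477/68 (u = -7 + 1/(-392 + 324) = -7 + 1/(-68) = -7 - 1/68 = -477/68 ≈ -7.0147)
u - 43*n*W = -477/68 - (-215)*18 = -477/68 - 43*(-90) = -477/68 + 3870 = 262683/68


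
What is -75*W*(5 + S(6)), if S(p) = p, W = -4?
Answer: 3300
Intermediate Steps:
-75*W*(5 + S(6)) = -(-300)*(5 + 6) = -(-300)*11 = -75*(-44) = 3300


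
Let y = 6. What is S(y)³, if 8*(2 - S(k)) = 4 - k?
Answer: 729/64 ≈ 11.391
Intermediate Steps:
S(k) = 3/2 + k/8 (S(k) = 2 - (4 - k)/8 = 2 + (-½ + k/8) = 3/2 + k/8)
S(y)³ = (3/2 + (⅛)*6)³ = (3/2 + ¾)³ = (9/4)³ = 729/64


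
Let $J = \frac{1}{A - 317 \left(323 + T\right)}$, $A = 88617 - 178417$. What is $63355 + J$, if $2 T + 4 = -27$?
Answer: $\frac{23729932023}{374555} \approx 63355.0$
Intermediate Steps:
$T = - \frac{31}{2}$ ($T = -2 + \frac{1}{2} \left(-27\right) = -2 - \frac{27}{2} = - \frac{31}{2} \approx -15.5$)
$A = -89800$ ($A = 88617 - 178417 = -89800$)
$J = - \frac{2}{374555}$ ($J = \frac{1}{-89800 - 317 \left(323 - \frac{31}{2}\right)} = \frac{1}{-89800 - \frac{194955}{2}} = \frac{1}{- \frac{374555}{2}} = - \frac{2}{374555} \approx -5.3397 \cdot 10^{-6}$)
$63355 + J = 63355 - \frac{2}{374555} = \frac{23729932023}{374555}$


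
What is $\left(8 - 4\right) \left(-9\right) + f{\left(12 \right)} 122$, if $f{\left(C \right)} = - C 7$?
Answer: $-10284$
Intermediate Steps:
$f{\left(C \right)} = - 7 C$
$\left(8 - 4\right) \left(-9\right) + f{\left(12 \right)} 122 = \left(8 - 4\right) \left(-9\right) + \left(-7\right) 12 \cdot 122 = 4 \left(-9\right) - 10248 = -36 - 10248 = -10284$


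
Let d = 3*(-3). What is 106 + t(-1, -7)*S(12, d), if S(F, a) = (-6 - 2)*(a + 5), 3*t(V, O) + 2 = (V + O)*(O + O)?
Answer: 3838/3 ≈ 1279.3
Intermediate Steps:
t(V, O) = -2/3 + 2*O*(O + V)/3 (t(V, O) = -2/3 + ((V + O)*(O + O))/3 = -2/3 + ((O + V)*(2*O))/3 = -2/3 + (2*O*(O + V))/3 = -2/3 + 2*O*(O + V)/3)
d = -9
S(F, a) = -40 - 8*a (S(F, a) = -8*(5 + a) = -40 - 8*a)
106 + t(-1, -7)*S(12, d) = 106 + (-2/3 + (2/3)*(-7)**2 + (2/3)*(-7)*(-1))*(-40 - 8*(-9)) = 106 + (-2/3 + (2/3)*49 + 14/3)*(-40 + 72) = 106 + (-2/3 + 98/3 + 14/3)*32 = 106 + (110/3)*32 = 106 + 3520/3 = 3838/3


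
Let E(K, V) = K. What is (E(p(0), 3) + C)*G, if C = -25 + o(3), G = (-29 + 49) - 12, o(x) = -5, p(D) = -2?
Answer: -256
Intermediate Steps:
G = 8 (G = 20 - 12 = 8)
C = -30 (C = -25 - 5 = -30)
(E(p(0), 3) + C)*G = (-2 - 30)*8 = -32*8 = -256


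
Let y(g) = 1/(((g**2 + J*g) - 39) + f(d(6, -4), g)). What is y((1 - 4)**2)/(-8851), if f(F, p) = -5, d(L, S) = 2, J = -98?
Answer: 1/7479095 ≈ 1.3371e-7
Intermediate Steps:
y(g) = 1/(-44 + g**2 - 98*g) (y(g) = 1/(((g**2 - 98*g) - 39) - 5) = 1/((-39 + g**2 - 98*g) - 5) = 1/(-44 + g**2 - 98*g))
y((1 - 4)**2)/(-8851) = 1/(-44 + ((1 - 4)**2)**2 - 98*(1 - 4)**2*(-8851)) = -1/8851/(-44 + ((-3)**2)**2 - 98*(-3)**2) = -1/8851/(-44 + 9**2 - 98*9) = -1/8851/(-44 + 81 - 882) = -1/8851/(-845) = -1/845*(-1/8851) = 1/7479095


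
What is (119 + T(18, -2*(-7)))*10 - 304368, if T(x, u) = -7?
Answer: -303248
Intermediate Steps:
(119 + T(18, -2*(-7)))*10 - 304368 = (119 - 7)*10 - 304368 = 112*10 - 304368 = 1120 - 304368 = -303248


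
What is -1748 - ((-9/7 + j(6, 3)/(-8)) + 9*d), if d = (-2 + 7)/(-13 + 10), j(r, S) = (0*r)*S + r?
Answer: -48467/28 ≈ -1731.0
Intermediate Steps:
j(r, S) = r (j(r, S) = 0*S + r = 0 + r = r)
d = -5/3 (d = 5/(-3) = 5*(-⅓) = -5/3 ≈ -1.6667)
-1748 - ((-9/7 + j(6, 3)/(-8)) + 9*d) = -1748 - ((-9/7 + 6/(-8)) + 9*(-5/3)) = -1748 - ((-9*⅐ + 6*(-⅛)) - 15) = -1748 - ((-9/7 - ¾) - 15) = -1748 - (-57/28 - 15) = -1748 - 1*(-477/28) = -1748 + 477/28 = -48467/28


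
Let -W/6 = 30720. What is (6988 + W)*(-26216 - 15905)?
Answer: 7469401172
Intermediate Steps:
W = -184320 (W = -6*30720 = -184320)
(6988 + W)*(-26216 - 15905) = (6988 - 184320)*(-26216 - 15905) = -177332*(-42121) = 7469401172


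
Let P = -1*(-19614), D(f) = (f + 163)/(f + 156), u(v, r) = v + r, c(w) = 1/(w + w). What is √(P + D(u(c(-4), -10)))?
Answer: √26713518087/1167 ≈ 140.05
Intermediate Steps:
c(w) = 1/(2*w)
u(v, r) = r + v
D(f) = (163 + f)/(156 + f)
P = 19614
√(P + D(u(c(-4), -10))) = √(19614 + (163 + (-10 + (½)/(-4)))/(156 + (-10 + (½)/(-4)))) = √(19614 + (163 + (-10 + (½)*(-¼)))/(156 + (-10 + (½)*(-¼)))) = √(19614 + (163 + (-10 - ⅛))/(156 + (-10 - ⅛))) = √(19614 + (163 - 81/8)/(156 - 81/8)) = √(19614 + (1223/8)/(1167/8)) = √(19614 + (8/1167)*(1223/8)) = √(19614 + 1223/1167) = √(22890761/1167) = √26713518087/1167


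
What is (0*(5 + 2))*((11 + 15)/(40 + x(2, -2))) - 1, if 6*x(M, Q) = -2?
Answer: -1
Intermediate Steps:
x(M, Q) = -⅓ (x(M, Q) = (⅙)*(-2) = -⅓)
(0*(5 + 2))*((11 + 15)/(40 + x(2, -2))) - 1 = (0*(5 + 2))*((11 + 15)/(40 - ⅓)) - 1 = (0*7)*(26/(119/3)) - 1 = 0*(26*(3/119)) - 1 = 0*(78/119) - 1 = 0 - 1 = -1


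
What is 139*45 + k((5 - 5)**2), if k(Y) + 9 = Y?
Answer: 6246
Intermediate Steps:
k(Y) = -9 + Y
139*45 + k((5 - 5)**2) = 139*45 + (-9 + (5 - 5)**2) = 6255 + (-9 + 0**2) = 6255 + (-9 + 0) = 6255 - 9 = 6246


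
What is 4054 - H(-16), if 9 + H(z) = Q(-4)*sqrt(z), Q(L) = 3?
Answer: 4063 - 12*I ≈ 4063.0 - 12.0*I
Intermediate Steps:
H(z) = -9 + 3*sqrt(z)
4054 - H(-16) = 4054 - (-9 + 3*sqrt(-16)) = 4054 - (-9 + 3*(4*I)) = 4054 - (-9 + 12*I) = 4054 + (9 - 12*I) = 4063 - 12*I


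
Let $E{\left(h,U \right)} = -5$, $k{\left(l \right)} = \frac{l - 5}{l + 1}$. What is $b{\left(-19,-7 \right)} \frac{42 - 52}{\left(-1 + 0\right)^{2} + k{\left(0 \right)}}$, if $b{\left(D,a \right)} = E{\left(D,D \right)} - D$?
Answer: $35$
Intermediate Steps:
$k{\left(l \right)} = \frac{-5 + l}{1 + l}$
$b{\left(D,a \right)} = -5 - D$
$b{\left(-19,-7 \right)} \frac{42 - 52}{\left(-1 + 0\right)^{2} + k{\left(0 \right)}} = \left(-5 - -19\right) \frac{42 - 52}{\left(-1 + 0\right)^{2} + \frac{-5 + 0}{1 + 0}} = \left(-5 + 19\right) \left(- \frac{10}{\left(-1\right)^{2} + 1^{-1} \left(-5\right)}\right) = 14 \left(- \frac{10}{1 + 1 \left(-5\right)}\right) = 14 \left(- \frac{10}{1 - 5}\right) = 14 \left(- \frac{10}{-4}\right) = 14 \left(\left(-10\right) \left(- \frac{1}{4}\right)\right) = 14 \cdot \frac{5}{2} = 35$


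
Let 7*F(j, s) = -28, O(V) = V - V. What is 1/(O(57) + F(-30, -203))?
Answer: -¼ ≈ -0.25000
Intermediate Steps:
O(V) = 0
F(j, s) = -4 (F(j, s) = (⅐)*(-28) = -4)
1/(O(57) + F(-30, -203)) = 1/(0 - 4) = 1/(-4) = -¼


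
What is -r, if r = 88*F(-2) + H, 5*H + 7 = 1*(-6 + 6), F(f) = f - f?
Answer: 7/5 ≈ 1.4000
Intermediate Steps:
F(f) = 0
H = -7/5 (H = -7/5 + (1*(-6 + 6))/5 = -7/5 + (1*0)/5 = -7/5 + (1/5)*0 = -7/5 + 0 = -7/5 ≈ -1.4000)
r = -7/5 (r = 88*0 - 7/5 = 0 - 7/5 = -7/5 ≈ -1.4000)
-r = -1*(-7/5) = 7/5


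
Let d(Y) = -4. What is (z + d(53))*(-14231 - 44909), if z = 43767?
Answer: -2588143820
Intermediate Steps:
(z + d(53))*(-14231 - 44909) = (43767 - 4)*(-14231 - 44909) = 43763*(-59140) = -2588143820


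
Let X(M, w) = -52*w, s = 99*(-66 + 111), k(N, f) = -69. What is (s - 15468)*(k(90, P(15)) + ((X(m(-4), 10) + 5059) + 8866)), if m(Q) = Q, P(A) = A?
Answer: -146869368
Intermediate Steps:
s = 4455 (s = 99*45 = 4455)
(s - 15468)*(k(90, P(15)) + ((X(m(-4), 10) + 5059) + 8866)) = (4455 - 15468)*(-69 + ((-52*10 + 5059) + 8866)) = -11013*(-69 + ((-520 + 5059) + 8866)) = -11013*(-69 + (4539 + 8866)) = -11013*(-69 + 13405) = -11013*13336 = -146869368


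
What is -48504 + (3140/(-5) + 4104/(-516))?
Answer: -2113018/43 ≈ -49140.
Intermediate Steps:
-48504 + (3140/(-5) + 4104/(-516)) = -48504 + (3140*(-⅕) + 4104*(-1/516)) = -48504 + (-628 - 342/43) = -48504 - 27346/43 = -2113018/43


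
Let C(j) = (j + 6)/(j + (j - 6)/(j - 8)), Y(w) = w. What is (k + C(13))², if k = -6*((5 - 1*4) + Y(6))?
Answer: 8579041/5184 ≈ 1654.9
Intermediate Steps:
C(j) = (6 + j)/(j + (-6 + j)/(-8 + j))
k = -42 (k = -6*((5 - 1*4) + 6) = -6*((5 - 4) + 6) = -6*(1 + 6) = -6*7 = -42)
(k + C(13))² = (-42 + (48 - 1*13² + 2*13)/(6 - 1*13² + 7*13))² = (-42 + (48 - 1*169 + 26)/(6 - 1*169 + 91))² = (-42 + (48 - 169 + 26)/(6 - 169 + 91))² = (-42 - 95/(-72))² = (-42 - 1/72*(-95))² = (-42 + 95/72)² = (-2929/72)² = 8579041/5184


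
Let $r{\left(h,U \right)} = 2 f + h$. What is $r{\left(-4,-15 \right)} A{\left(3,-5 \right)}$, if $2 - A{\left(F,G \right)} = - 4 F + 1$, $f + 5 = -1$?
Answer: $-208$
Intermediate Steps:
$f = -6$ ($f = -5 - 1 = -6$)
$r{\left(h,U \right)} = -12 + h$ ($r{\left(h,U \right)} = 2 \left(-6\right) + h = -12 + h$)
$A{\left(F,G \right)} = 1 + 4 F$ ($A{\left(F,G \right)} = 2 - \left(- 4 F + 1\right) = 2 - \left(1 - 4 F\right) = 2 + \left(-1 + 4 F\right) = 1 + 4 F$)
$r{\left(-4,-15 \right)} A{\left(3,-5 \right)} = \left(-12 - 4\right) \left(1 + 4 \cdot 3\right) = - 16 \left(1 + 12\right) = \left(-16\right) 13 = -208$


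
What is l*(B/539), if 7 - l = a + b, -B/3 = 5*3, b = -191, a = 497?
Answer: 13455/539 ≈ 24.963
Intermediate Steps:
B = -45 (B = -15*3 = -3*15 = -45)
l = -299 (l = 7 - (497 - 191) = 7 - 1*306 = 7 - 306 = -299)
l*(B/539) = -(-13455)/539 = -299*(-45/539) = 13455/539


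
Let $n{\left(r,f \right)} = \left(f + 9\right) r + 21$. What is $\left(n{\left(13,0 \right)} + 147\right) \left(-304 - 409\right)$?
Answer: $-203205$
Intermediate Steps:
$n{\left(r,f \right)} = 21 + r \left(9 + f\right)$ ($n{\left(r,f \right)} = \left(9 + f\right) r + 21 = r \left(9 + f\right) + 21 = 21 + r \left(9 + f\right)$)
$\left(n{\left(13,0 \right)} + 147\right) \left(-304 - 409\right) = \left(\left(21 + 9 \cdot 13 + 0 \cdot 13\right) + 147\right) \left(-304 - 409\right) = \left(\left(21 + 117 + 0\right) + 147\right) \left(-713\right) = \left(138 + 147\right) \left(-713\right) = 285 \left(-713\right) = -203205$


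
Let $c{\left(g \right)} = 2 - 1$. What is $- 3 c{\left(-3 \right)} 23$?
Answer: $-69$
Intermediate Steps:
$c{\left(g \right)} = 1$ ($c{\left(g \right)} = 2 - 1 = 1$)
$- 3 c{\left(-3 \right)} 23 = \left(-3\right) 1 \cdot 23 = \left(-3\right) 23 = -69$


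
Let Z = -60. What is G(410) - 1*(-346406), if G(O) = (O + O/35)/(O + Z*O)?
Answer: 715328354/2065 ≈ 3.4641e+5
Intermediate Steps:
G(O) = -36/2065 (G(O) = (O + O/35)/(O - 60*O) = (O + O*(1/35))/((-59*O)) = (O + O/35)*(-1/(59*O)) = (36*O/35)*(-1/(59*O)) = -36/2065)
G(410) - 1*(-346406) = -36/2065 - 1*(-346406) = -36/2065 + 346406 = 715328354/2065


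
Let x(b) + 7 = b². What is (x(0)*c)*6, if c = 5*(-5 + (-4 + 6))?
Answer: 630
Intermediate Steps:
c = -15 (c = 5*(-5 + 2) = 5*(-3) = -15)
x(b) = -7 + b²
(x(0)*c)*6 = ((-7 + 0²)*(-15))*6 = ((-7 + 0)*(-15))*6 = -7*(-15)*6 = 105*6 = 630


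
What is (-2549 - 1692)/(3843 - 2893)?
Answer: -4241/950 ≈ -4.4642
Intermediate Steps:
(-2549 - 1692)/(3843 - 2893) = -4241/950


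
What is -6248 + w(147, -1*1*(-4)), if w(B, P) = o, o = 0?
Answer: -6248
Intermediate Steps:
w(B, P) = 0
-6248 + w(147, -1*1*(-4)) = -6248 + 0 = -6248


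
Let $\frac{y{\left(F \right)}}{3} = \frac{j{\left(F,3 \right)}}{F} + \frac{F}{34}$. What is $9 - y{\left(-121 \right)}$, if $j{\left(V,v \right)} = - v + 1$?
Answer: $\frac{80745}{4114} \approx 19.627$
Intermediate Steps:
$j{\left(V,v \right)} = 1 - v$
$y{\left(F \right)} = - \frac{6}{F} + \frac{3 F}{34}$ ($y{\left(F \right)} = 3 \left(\frac{1 - 3}{F} + \frac{F}{34}\right) = 3 \left(\frac{1 - 3}{F} + F \frac{1}{34}\right) = 3 \left(- \frac{2}{F} + \frac{F}{34}\right) = - \frac{6}{F} + \frac{3 F}{34}$)
$9 - y{\left(-121 \right)} = 9 - \left(- \frac{6}{-121} + \frac{3}{34} \left(-121\right)\right) = 9 - \left(\left(-6\right) \left(- \frac{1}{121}\right) - \frac{363}{34}\right) = 9 - \left(\frac{6}{121} - \frac{363}{34}\right) = 9 - - \frac{43719}{4114} = 9 + \frac{43719}{4114} = \frac{80745}{4114}$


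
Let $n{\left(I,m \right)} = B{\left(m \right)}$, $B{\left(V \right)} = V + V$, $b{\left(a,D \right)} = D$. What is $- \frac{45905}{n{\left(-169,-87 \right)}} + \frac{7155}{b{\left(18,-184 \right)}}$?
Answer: $\frac{3600775}{16008} \approx 224.94$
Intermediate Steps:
$B{\left(V \right)} = 2 V$
$n{\left(I,m \right)} = 2 m$
$- \frac{45905}{n{\left(-169,-87 \right)}} + \frac{7155}{b{\left(18,-184 \right)}} = - \frac{45905}{2 \left(-87\right)} + \frac{7155}{-184} = - \frac{45905}{-174} + 7155 \left(- \frac{1}{184}\right) = \left(-45905\right) \left(- \frac{1}{174}\right) - \frac{7155}{184} = \frac{45905}{174} - \frac{7155}{184} = \frac{3600775}{16008}$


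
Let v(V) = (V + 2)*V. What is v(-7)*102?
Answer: 3570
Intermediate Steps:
v(V) = V*(2 + V) (v(V) = (2 + V)*V = V*(2 + V))
v(-7)*102 = -7*(2 - 7)*102 = -7*(-5)*102 = 35*102 = 3570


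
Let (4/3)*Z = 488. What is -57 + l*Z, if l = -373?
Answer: -136575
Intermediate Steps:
Z = 366 (Z = (¾)*488 = 366)
-57 + l*Z = -57 - 373*366 = -57 - 136518 = -136575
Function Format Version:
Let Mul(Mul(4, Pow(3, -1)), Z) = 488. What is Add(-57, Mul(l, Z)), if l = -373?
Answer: -136575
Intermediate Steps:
Z = 366 (Z = Mul(Rational(3, 4), 488) = 366)
Add(-57, Mul(l, Z)) = Add(-57, Mul(-373, 366)) = Add(-57, -136518) = -136575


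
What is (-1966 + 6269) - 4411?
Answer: -108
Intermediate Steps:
(-1966 + 6269) - 4411 = 4303 - 4411 = -108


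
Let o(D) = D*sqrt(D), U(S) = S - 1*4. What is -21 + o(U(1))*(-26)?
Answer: -21 + 78*I*sqrt(3) ≈ -21.0 + 135.1*I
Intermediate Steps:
U(S) = -4 + S (U(S) = S - 4 = -4 + S)
o(D) = D**(3/2)
-21 + o(U(1))*(-26) = -21 + (-4 + 1)**(3/2)*(-26) = -21 + (-3)**(3/2)*(-26) = -21 - 3*I*sqrt(3)*(-26) = -21 + 78*I*sqrt(3)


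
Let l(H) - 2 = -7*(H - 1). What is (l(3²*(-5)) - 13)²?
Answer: 96721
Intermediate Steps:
l(H) = 9 - 7*H (l(H) = 2 - 7*(H - 1) = 2 - 7*(-1 + H) = 2 + (7 - 7*H) = 9 - 7*H)
(l(3²*(-5)) - 13)² = ((9 - 7*3²*(-5)) - 13)² = ((9 - 63*(-5)) - 13)² = ((9 - 7*(-45)) - 13)² = ((9 + 315) - 13)² = (324 - 13)² = 311² = 96721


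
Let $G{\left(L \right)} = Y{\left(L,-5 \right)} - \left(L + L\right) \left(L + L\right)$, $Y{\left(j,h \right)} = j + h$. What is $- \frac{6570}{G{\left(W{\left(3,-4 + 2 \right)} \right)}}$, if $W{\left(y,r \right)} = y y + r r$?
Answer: $\frac{3285}{334} \approx 9.8353$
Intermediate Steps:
$W{\left(y,r \right)} = r^{2} + y^{2}$ ($W{\left(y,r \right)} = y^{2} + r^{2} = r^{2} + y^{2}$)
$Y{\left(j,h \right)} = h + j$
$G{\left(L \right)} = -5 + L - 4 L^{2}$ ($G{\left(L \right)} = \left(-5 + L\right) - \left(L + L\right) \left(L + L\right) = \left(-5 + L\right) - 2 L 2 L = \left(-5 + L\right) - 4 L^{2} = -5 + L - 4 L^{2}$)
$- \frac{6570}{G{\left(W{\left(3,-4 + 2 \right)} \right)}} = - \frac{6570}{-5 + \left(\left(-4 + 2\right)^{2} + 3^{2}\right) - 4 \left(\left(-4 + 2\right)^{2} + 3^{2}\right)^{2}} = - \frac{6570}{-5 + \left(\left(-2\right)^{2} + 9\right) - 4 \left(\left(-2\right)^{2} + 9\right)^{2}} = - \frac{6570}{-5 + \left(4 + 9\right) - 4 \left(4 + 9\right)^{2}} = - \frac{6570}{-5 + 13 - 4 \cdot 13^{2}} = - \frac{6570}{-5 + 13 - 676} = - \frac{6570}{-668} = \left(-6570\right) \left(- \frac{1}{668}\right) = \frac{3285}{334}$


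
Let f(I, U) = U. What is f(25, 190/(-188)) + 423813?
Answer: 39838327/94 ≈ 4.2381e+5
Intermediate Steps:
f(25, 190/(-188)) + 423813 = 190/(-188) + 423813 = 190*(-1/188) + 423813 = -95/94 + 423813 = 39838327/94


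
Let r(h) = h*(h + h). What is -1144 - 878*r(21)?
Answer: -775540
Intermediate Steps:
r(h) = 2*h² (r(h) = h*(2*h) = 2*h²)
-1144 - 878*r(21) = -1144 - 1756*21² = -1144 - 1756*441 = -1144 - 878*882 = -1144 - 774396 = -775540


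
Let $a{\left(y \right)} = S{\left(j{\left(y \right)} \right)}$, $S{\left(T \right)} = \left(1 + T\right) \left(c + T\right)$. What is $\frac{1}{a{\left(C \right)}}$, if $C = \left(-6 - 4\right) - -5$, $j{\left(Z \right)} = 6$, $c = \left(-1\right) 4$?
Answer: $\frac{1}{14} \approx 0.071429$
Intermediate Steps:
$c = -4$
$S{\left(T \right)} = \left(1 + T\right) \left(-4 + T\right)$
$C = -5$ ($C = -10 + 5 = -5$)
$a{\left(y \right)} = 14$ ($a{\left(y \right)} = -4 + 6^{2} - 18 = -4 + 36 - 18 = 14$)
$\frac{1}{a{\left(C \right)}} = \frac{1}{14}$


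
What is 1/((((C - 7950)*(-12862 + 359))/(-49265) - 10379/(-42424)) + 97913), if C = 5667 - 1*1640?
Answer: 2090018360/202559612816059 ≈ 1.0318e-5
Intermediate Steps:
C = 4027 (C = 5667 - 1640 = 4027)
1/((((C - 7950)*(-12862 + 359))/(-49265) - 10379/(-42424)) + 97913) = 1/((((4027 - 7950)*(-12862 + 359))/(-49265) - 10379/(-42424)) + 97913) = 1/((-3923*(-12503)*(-1/49265) - 10379*(-1/42424)) + 97913) = 1/((49049269*(-1/49265) + 10379/42424) + 97913) = 1/((-49049269/49265 + 10379/42424) + 97913) = 1/(-2080354866621/2090018360 + 97913) = 1/(202559612816059/2090018360) = 2090018360/202559612816059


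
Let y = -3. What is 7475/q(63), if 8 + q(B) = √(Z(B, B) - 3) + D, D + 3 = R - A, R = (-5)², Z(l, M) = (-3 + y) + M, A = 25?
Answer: -82225/67 - 22425*√6/67 ≈ -2047.1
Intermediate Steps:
Z(l, M) = -6 + M (Z(l, M) = (-3 - 3) + M = -6 + M)
R = 25
D = -3 (D = -3 + (25 - 1*25) = -3 + (25 - 25) = -3 + 0 = -3)
q(B) = -11 + √(-9 + B) (q(B) = -8 + (√((-6 + B) - 3) - 3) = -8 + (√(-9 + B) - 3) = -8 + (-3 + √(-9 + B)) = -11 + √(-9 + B))
7475/q(63) = 7475/(-11 + √(-9 + 63)) = 7475/(-11 + √54) = 7475/(-11 + 3*√6)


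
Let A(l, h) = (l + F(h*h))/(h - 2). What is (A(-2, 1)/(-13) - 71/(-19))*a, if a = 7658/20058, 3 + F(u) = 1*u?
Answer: 3243163/2477163 ≈ 1.3092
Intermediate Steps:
F(u) = -3 + u (F(u) = -3 + 1*u = -3 + u)
a = 3829/10029 (a = 7658*(1/20058) = 3829/10029 ≈ 0.38179)
A(l, h) = (-3 + l + h²)/(-2 + h) (A(l, h) = (l + (-3 + h*h))/(h - 2) = (l + (-3 + h²))/(-2 + h) = (-3 + l + h²)/(-2 + h))
(A(-2, 1)/(-13) - 71/(-19))*a = (((-3 - 2 + 1²)/(-2 + 1))/(-13) - 71/(-19))*(3829/10029) = (((-3 - 2 + 1)/(-1))*(-1/13) - 71*(-1/19))*(3829/10029) = (-1*(-4)*(-1/13) + 71/19)*(3829/10029) = (4*(-1/13) + 71/19)*(3829/10029) = (-4/13 + 71/19)*(3829/10029) = (847/247)*(3829/10029) = 3243163/2477163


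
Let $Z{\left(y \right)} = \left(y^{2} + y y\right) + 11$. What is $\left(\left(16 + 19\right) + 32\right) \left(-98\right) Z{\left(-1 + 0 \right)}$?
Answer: $-85358$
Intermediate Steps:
$Z{\left(y \right)} = 11 + 2 y^{2}$ ($Z{\left(y \right)} = \left(y^{2} + y^{2}\right) + 11 = 2 y^{2} + 11 = 11 + 2 y^{2}$)
$\left(\left(16 + 19\right) + 32\right) \left(-98\right) Z{\left(-1 + 0 \right)} = \left(\left(16 + 19\right) + 32\right) \left(-98\right) \left(11 + 2 \left(-1 + 0\right)^{2}\right) = \left(35 + 32\right) \left(-98\right) \left(11 + 2 \left(-1\right)^{2}\right) = 67 \left(-98\right) \left(11 + 2 \cdot 1\right) = - 6566 \left(11 + 2\right) = \left(-6566\right) 13 = -85358$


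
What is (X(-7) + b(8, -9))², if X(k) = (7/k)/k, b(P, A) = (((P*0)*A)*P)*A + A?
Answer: 3844/49 ≈ 78.449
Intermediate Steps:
b(P, A) = A (b(P, A) = ((0*A)*P)*A + A = (0*P)*A + A = 0*A + A = 0 + A = A)
X(k) = 7/k²
(X(-7) + b(8, -9))² = (7/(-7)² - 9)² = (7*(1/49) - 9)² = (⅐ - 9)² = (-62/7)² = 3844/49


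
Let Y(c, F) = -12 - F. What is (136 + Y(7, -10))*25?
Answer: 3350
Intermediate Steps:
(136 + Y(7, -10))*25 = (136 + (-12 - 1*(-10)))*25 = (136 + (-12 + 10))*25 = (136 - 2)*25 = 134*25 = 3350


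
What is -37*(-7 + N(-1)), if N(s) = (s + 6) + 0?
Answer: 74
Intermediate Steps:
N(s) = 6 + s (N(s) = (6 + s) + 0 = 6 + s)
-37*(-7 + N(-1)) = -37*(-7 + (6 - 1)) = -37*(-7 + 5) = -37*(-2) = 74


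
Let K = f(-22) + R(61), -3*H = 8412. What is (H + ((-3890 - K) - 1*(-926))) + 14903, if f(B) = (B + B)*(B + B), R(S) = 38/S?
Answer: 439101/61 ≈ 7198.4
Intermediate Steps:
f(B) = 4*B² (f(B) = (2*B)*(2*B) = 4*B²)
H = -2804 (H = -⅓*8412 = -2804)
K = 118134/61 (K = 4*(-22)² + 38/61 = 4*484 + 38*(1/61) = 1936 + 38/61 = 118134/61 ≈ 1936.6)
(H + ((-3890 - K) - 1*(-926))) + 14903 = (-2804 + ((-3890 - 1*118134/61) - 1*(-926))) + 14903 = (-2804 + ((-3890 - 118134/61) + 926)) + 14903 = (-2804 + (-355424/61 + 926)) + 14903 = (-2804 - 298938/61) + 14903 = -469982/61 + 14903 = 439101/61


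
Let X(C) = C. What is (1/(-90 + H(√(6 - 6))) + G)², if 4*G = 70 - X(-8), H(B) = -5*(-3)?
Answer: 8543929/22500 ≈ 379.73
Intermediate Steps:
H(B) = 15
G = 39/2 (G = (70 - 1*(-8))/4 = (70 + 8)/4 = (¼)*78 = 39/2 ≈ 19.500)
(1/(-90 + H(√(6 - 6))) + G)² = (1/(-90 + 15) + 39/2)² = (1/(-75) + 39/2)² = (-1/75 + 39/2)² = (2923/150)² = 8543929/22500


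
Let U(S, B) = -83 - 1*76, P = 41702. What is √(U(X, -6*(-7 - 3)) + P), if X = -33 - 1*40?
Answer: √41543 ≈ 203.82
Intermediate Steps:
X = -73 (X = -33 - 40 = -73)
U(S, B) = -159 (U(S, B) = -83 - 76 = -159)
√(U(X, -6*(-7 - 3)) + P) = √(-159 + 41702) = √41543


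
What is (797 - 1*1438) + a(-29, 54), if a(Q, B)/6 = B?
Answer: -317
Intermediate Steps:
a(Q, B) = 6*B
(797 - 1*1438) + a(-29, 54) = (797 - 1*1438) + 6*54 = (797 - 1438) + 324 = -641 + 324 = -317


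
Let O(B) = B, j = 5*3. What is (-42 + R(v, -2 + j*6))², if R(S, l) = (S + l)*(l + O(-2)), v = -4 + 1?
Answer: 52823824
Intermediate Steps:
j = 15
v = -3
R(S, l) = (-2 + l)*(S + l) (R(S, l) = (S + l)*(l - 2) = (S + l)*(-2 + l) = (-2 + l)*(S + l))
(-42 + R(v, -2 + j*6))² = (-42 + ((-2 + 15*6)² - 2*(-3) - 2*(-2 + 15*6) - 3*(-2 + 15*6)))² = (-42 + ((-2 + 90)² + 6 - 2*(-2 + 90) - 3*(-2 + 90)))² = (-42 + (88² + 6 - 2*88 - 3*88))² = (-42 + (7744 + 6 - 176 - 264))² = (-42 + 7310)² = 7268² = 52823824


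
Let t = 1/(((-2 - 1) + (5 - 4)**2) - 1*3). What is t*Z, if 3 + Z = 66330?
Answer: -66327/5 ≈ -13265.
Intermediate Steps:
Z = 66327 (Z = -3 + 66330 = 66327)
t = -1/5 (t = 1/((-3 + 1**2) - 3) = 1/((-3 + 1) - 3) = 1/(-2 - 3) = 1/(-5) = -1/5 ≈ -0.20000)
t*Z = -1/5*66327 = -66327/5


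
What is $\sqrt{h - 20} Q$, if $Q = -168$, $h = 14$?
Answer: $- 168 i \sqrt{6} \approx - 411.51 i$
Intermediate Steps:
$\sqrt{h - 20} Q = \sqrt{14 - 20} \left(-168\right) = \sqrt{-6} \left(-168\right) = i \sqrt{6} \left(-168\right) = - 168 i \sqrt{6}$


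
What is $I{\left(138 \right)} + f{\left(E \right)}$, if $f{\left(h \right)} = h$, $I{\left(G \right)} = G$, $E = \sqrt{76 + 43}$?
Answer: $138 + \sqrt{119} \approx 148.91$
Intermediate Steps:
$E = \sqrt{119} \approx 10.909$
$I{\left(138 \right)} + f{\left(E \right)} = 138 + \sqrt{119}$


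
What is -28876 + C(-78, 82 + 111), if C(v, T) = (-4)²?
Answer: -28860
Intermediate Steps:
C(v, T) = 16
-28876 + C(-78, 82 + 111) = -28876 + 16 = -28860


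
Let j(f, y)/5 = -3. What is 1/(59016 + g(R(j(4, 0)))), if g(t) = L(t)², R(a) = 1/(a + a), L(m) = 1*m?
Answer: 900/53114401 ≈ 1.6945e-5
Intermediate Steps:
L(m) = m
j(f, y) = -15 (j(f, y) = 5*(-3) = -15)
R(a) = 1/(2*a)
g(t) = t²
1/(59016 + g(R(j(4, 0)))) = 1/(59016 + ((½)/(-15))²) = 1/(59016 + ((½)*(-1/15))²) = 1/(59016 + (-1/30)²) = 1/(59016 + 1/900) = 1/(53114401/900) = 900/53114401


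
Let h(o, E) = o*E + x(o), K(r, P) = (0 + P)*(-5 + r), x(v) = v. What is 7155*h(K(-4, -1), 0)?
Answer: 64395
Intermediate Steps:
K(r, P) = P*(-5 + r)
h(o, E) = o + E*o (h(o, E) = o*E + o = E*o + o = o + E*o)
7155*h(K(-4, -1), 0) = 7155*((-(-5 - 4))*(1 + 0)) = 7155*(-1*(-9)*1) = 7155*(9*1) = 7155*9 = 64395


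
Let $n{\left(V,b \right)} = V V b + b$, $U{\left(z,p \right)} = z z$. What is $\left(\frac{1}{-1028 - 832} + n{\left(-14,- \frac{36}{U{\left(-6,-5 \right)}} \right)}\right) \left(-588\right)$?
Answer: $\frac{17954629}{155} \approx 1.1584 \cdot 10^{5}$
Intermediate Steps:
$U{\left(z,p \right)} = z^{2}$
$n{\left(V,b \right)} = b + b V^{2}$ ($n{\left(V,b \right)} = V^{2} b + b = b V^{2} + b = b + b V^{2}$)
$\left(\frac{1}{-1028 - 832} + n{\left(-14,- \frac{36}{U{\left(-6,-5 \right)}} \right)}\right) \left(-588\right) = \left(\frac{1}{-1028 - 832} + - \frac{36}{\left(-6\right)^{2}} \left(1 + \left(-14\right)^{2}\right)\right) \left(-588\right) = \left(\frac{1}{-1860} + - \frac{36}{36} \left(1 + 196\right)\right) \left(-588\right) = \left(- \frac{1}{1860} + \left(-36\right) \frac{1}{36} \cdot 197\right) \left(-588\right) = \left(- \frac{1}{1860} - 197\right) \left(-588\right) = \left(- \frac{366421}{1860}\right) \left(-588\right) = \frac{17954629}{155}$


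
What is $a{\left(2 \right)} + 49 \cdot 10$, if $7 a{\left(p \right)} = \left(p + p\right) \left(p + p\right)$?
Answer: $\frac{3446}{7} \approx 492.29$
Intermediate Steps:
$a{\left(p \right)} = \frac{4 p^{2}}{7}$ ($a{\left(p \right)} = \frac{\left(p + p\right) \left(p + p\right)}{7} = \frac{2 p 2 p}{7} = \frac{4 p^{2}}{7}$)
$a{\left(2 \right)} + 49 \cdot 10 = \frac{4 \cdot 2^{2}}{7} + 49 \cdot 10 = \frac{4}{7} \cdot 4 + 490 = \frac{16}{7} + 490 = \frac{3446}{7}$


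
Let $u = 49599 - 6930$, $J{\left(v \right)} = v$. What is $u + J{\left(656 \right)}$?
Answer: $43325$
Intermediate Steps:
$u = 42669$ ($u = 49599 - 6930 = 42669$)
$u + J{\left(656 \right)} = 42669 + 656 = 43325$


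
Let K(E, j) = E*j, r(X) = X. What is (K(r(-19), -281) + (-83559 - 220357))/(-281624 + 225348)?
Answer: 298577/56276 ≈ 5.3056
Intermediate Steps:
(K(r(-19), -281) + (-83559 - 220357))/(-281624 + 225348) = (-19*(-281) + (-83559 - 220357))/(-281624 + 225348) = (5339 - 303916)/(-56276) = -298577*(-1/56276) = 298577/56276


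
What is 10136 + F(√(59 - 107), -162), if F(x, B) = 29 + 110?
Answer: 10275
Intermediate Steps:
F(x, B) = 139
10136 + F(√(59 - 107), -162) = 10136 + 139 = 10275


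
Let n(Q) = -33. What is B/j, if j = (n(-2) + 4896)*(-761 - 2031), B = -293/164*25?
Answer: 7325/2226709344 ≈ 3.2896e-6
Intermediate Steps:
B = -7325/164 (B = -293*1/164*25 = -293/164*25 = -7325/164 ≈ -44.665)
j = -13577496 (j = (-33 + 4896)*(-761 - 2031) = 4863*(-2792) = -13577496)
B/j = -7325/164/(-13577496) = -7325/164*(-1/13577496) = 7325/2226709344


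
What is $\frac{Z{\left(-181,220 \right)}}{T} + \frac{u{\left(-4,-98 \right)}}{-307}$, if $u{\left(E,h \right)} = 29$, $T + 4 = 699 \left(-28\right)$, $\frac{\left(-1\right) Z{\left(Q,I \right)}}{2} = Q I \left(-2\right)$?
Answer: $\frac{6041407}{751229} \approx 8.042$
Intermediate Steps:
$Z{\left(Q,I \right)} = 4 I Q$ ($Z{\left(Q,I \right)} = - 2 Q I \left(-2\right) = - 2 I Q \left(-2\right) = - 2 \left(- 2 I Q\right) = 4 I Q$)
$T = -19576$ ($T = -4 + 699 \left(-28\right) = -4 - 19572 = -19576$)
$\frac{Z{\left(-181,220 \right)}}{T} + \frac{u{\left(-4,-98 \right)}}{-307} = \frac{4 \cdot 220 \left(-181\right)}{-19576} + \frac{29}{-307} = \left(-159280\right) \left(- \frac{1}{19576}\right) + 29 \left(- \frac{1}{307}\right) = \frac{19910}{2447} - \frac{29}{307} = \frac{6041407}{751229}$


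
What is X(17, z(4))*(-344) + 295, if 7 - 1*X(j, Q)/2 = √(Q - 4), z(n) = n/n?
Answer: -4521 + 688*I*√3 ≈ -4521.0 + 1191.7*I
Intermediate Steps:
z(n) = 1
X(j, Q) = 14 - 2*√(-4 + Q) (X(j, Q) = 14 - 2*√(Q - 4) = 14 - 2*√(-4 + Q))
X(17, z(4))*(-344) + 295 = (14 - 2*√(-4 + 1))*(-344) + 295 = (14 - 2*I*√3)*(-344) + 295 = (-4816 + 688*I*√3) + 295 = -4521 + 688*I*√3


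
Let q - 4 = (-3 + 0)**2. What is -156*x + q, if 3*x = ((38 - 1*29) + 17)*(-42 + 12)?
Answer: 40573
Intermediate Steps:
q = 13 (q = 4 + (-3 + 0)**2 = 4 + (-3)**2 = 4 + 9 = 13)
x = -260 (x = (((38 - 1*29) + 17)*(-42 + 12))/3 = (((38 - 29) + 17)*(-30))/3 = ((9 + 17)*(-30))/3 = (26*(-30))/3 = (1/3)*(-780) = -260)
-156*x + q = -156*(-260) + 13 = 40560 + 13 = 40573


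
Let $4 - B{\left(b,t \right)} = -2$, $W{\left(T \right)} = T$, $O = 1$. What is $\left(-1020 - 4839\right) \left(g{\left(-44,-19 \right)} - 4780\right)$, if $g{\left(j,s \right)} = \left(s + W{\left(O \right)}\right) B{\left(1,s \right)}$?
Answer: $28638792$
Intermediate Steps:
$B{\left(b,t \right)} = 6$ ($B{\left(b,t \right)} = 4 - -2 = 4 + 2 = 6$)
$g{\left(j,s \right)} = 6 + 6 s$ ($g{\left(j,s \right)} = \left(s + 1\right) 6 = \left(1 + s\right) 6 = 6 + 6 s$)
$\left(-1020 - 4839\right) \left(g{\left(-44,-19 \right)} - 4780\right) = \left(-1020 - 4839\right) \left(\left(6 + 6 \left(-19\right)\right) - 4780\right) = - 5859 \left(\left(6 - 114\right) - 4780\right) = - 5859 \left(-108 - 4780\right) = \left(-5859\right) \left(-4888\right) = 28638792$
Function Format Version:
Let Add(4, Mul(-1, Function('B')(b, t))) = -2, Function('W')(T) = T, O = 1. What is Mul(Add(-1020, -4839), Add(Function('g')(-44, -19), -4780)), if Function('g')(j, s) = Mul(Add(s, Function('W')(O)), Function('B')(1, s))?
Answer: 28638792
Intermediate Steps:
Function('B')(b, t) = 6 (Function('B')(b, t) = Add(4, Mul(-1, -2)) = Add(4, 2) = 6)
Function('g')(j, s) = Add(6, Mul(6, s)) (Function('g')(j, s) = Mul(Add(s, 1), 6) = Mul(Add(1, s), 6) = Add(6, Mul(6, s)))
Mul(Add(-1020, -4839), Add(Function('g')(-44, -19), -4780)) = Mul(Add(-1020, -4839), Add(Add(6, Mul(6, -19)), -4780)) = Mul(-5859, Add(Add(6, -114), -4780)) = Mul(-5859, Add(-108, -4780)) = Mul(-5859, -4888) = 28638792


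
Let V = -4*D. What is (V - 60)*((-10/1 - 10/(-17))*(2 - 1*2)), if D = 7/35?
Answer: 0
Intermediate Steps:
D = 1/5 (D = 7*(1/35) = 1/5 ≈ 0.20000)
V = -4/5 (V = -4*1/5 = -4/5 ≈ -0.80000)
(V - 60)*((-10/1 - 10/(-17))*(2 - 1*2)) = (-4/5 - 60)*((-10/1 - 10/(-17))*(2 - 1*2)) = -304*(-10*1 - 10*(-1/17))*(2 - 2)/5 = -304*(-10 + 10/17)*0/5 = -(-9728)*0/17 = -304/5*0 = 0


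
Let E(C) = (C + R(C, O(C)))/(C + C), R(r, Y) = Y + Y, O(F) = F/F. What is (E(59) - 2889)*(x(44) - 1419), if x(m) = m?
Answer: 468656375/118 ≈ 3.9717e+6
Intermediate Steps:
O(F) = 1
R(r, Y) = 2*Y
E(C) = (2 + C)/(2*C) (E(C) = (C + 2*1)/(C + C) = (C + 2)/((2*C)) = (2 + C)*(1/(2*C)) = (2 + C)/(2*C))
(E(59) - 2889)*(x(44) - 1419) = ((1/2)*(2 + 59)/59 - 2889)*(44 - 1419) = ((1/2)*(1/59)*61 - 2889)*(-1375) = (61/118 - 2889)*(-1375) = -340841/118*(-1375) = 468656375/118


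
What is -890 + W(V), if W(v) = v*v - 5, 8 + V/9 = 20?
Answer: 10769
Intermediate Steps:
V = 108 (V = -72 + 9*20 = -72 + 180 = 108)
W(v) = -5 + v² (W(v) = v² - 5 = -5 + v²)
-890 + W(V) = -890 + (-5 + 108²) = -890 + (-5 + 11664) = -890 + 11659 = 10769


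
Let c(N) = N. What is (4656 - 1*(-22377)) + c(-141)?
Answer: 26892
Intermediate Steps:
(4656 - 1*(-22377)) + c(-141) = (4656 - 1*(-22377)) - 141 = (4656 + 22377) - 141 = 27033 - 141 = 26892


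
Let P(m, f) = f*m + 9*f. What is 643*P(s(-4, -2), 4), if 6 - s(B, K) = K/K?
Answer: 36008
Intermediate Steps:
s(B, K) = 5 (s(B, K) = 6 - K/K = 6 - 1*1 = 6 - 1 = 5)
P(m, f) = 9*f + f*m
643*P(s(-4, -2), 4) = 643*(4*(9 + 5)) = 643*(4*14) = 643*56 = 36008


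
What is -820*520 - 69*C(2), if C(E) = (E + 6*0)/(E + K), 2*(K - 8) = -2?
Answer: -1279246/3 ≈ -4.2642e+5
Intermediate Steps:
K = 7 (K = 8 + (½)*(-2) = 8 - 1 = 7)
C(E) = E/(7 + E) (C(E) = (E + 6*0)/(E + 7) = (E + 0)/(7 + E) = E/(7 + E))
-820*520 - 69*C(2) = -820*520 - 138/(7 + 2) = -426400 - 138/9 = -426400 - 69*2/9 = -426400 - 46/3 = -1279246/3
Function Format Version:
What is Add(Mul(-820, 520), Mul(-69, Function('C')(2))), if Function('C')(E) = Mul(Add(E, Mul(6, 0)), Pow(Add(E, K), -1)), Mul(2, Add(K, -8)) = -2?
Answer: Rational(-1279246, 3) ≈ -4.2642e+5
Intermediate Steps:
K = 7 (K = Add(8, Mul(Rational(1, 2), -2)) = Add(8, -1) = 7)
Function('C')(E) = Mul(E, Pow(Add(7, E), -1)) (Function('C')(E) = Mul(Add(E, Mul(6, 0)), Pow(Add(E, 7), -1)) = Mul(Add(E, 0), Pow(Add(7, E), -1)) = Mul(E, Pow(Add(7, E), -1)))
Add(Mul(-820, 520), Mul(-69, Function('C')(2))) = Add(Mul(-820, 520), Mul(-69, Mul(2, Pow(Add(7, 2), -1)))) = Add(-426400, Mul(-69, Mul(2, Pow(9, -1)))) = Add(-426400, Mul(-69, Mul(2, Rational(1, 9)))) = Add(-426400, Mul(-69, Rational(2, 9))) = Add(-426400, Rational(-46, 3)) = Rational(-1279246, 3)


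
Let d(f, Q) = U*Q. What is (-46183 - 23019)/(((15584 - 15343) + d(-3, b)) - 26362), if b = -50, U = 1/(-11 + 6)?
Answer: 69202/26111 ≈ 2.6503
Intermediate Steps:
U = -⅕ (U = 1/(-5) = -⅕ ≈ -0.20000)
d(f, Q) = -Q/5
(-46183 - 23019)/(((15584 - 15343) + d(-3, b)) - 26362) = (-46183 - 23019)/(((15584 - 15343) - ⅕*(-50)) - 26362) = -69202/((241 + 10) - 26362) = -69202/(251 - 26362) = -69202/(-26111) = -69202*(-1/26111) = 69202/26111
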